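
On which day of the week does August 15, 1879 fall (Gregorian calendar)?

January 1, 1879 is a Wednesday.
August 15 is day 227 of the year, i.e. 226 days after Jan 1.
226 mod 7 = 2, so advance 2 weekdays from Wednesday: Friday.

Friday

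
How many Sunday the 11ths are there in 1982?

Check the 11th of each month of 1982: Jan 11: Mon, Feb 11: Thu, Mar 11: Thu, Apr 11: Sun, May 11: Tue, Jun 11: Fri, Jul 11: Sun, Aug 11: Wed, Sep 11: Sat, Oct 11: Mon, Nov 11: Thu, Dec 11: Sat.
Sunday occurs in April, July — 2 months.

2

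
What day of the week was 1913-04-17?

January 1, 1913 is a Wednesday.
April 17 is day 107 of the year, i.e. 106 days after Jan 1.
106 mod 7 = 1, so advance 1 weekday from Wednesday: Thursday.

Thursday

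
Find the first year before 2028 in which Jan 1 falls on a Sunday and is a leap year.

2012

Jan 1 advances by 2 weekdays after a leap year and by 1 after a common year.
2028: Jan 1 is Saturday (leap).
2027: Friday
2026: Thursday
2025: Wednesday
2024: Monday (leap)
2023: Sunday
2022: Saturday
2021: Friday
2020: Wednesday (leap)
2019: Tuesday
2018: Monday
2017: Sunday
2016: Friday (leap)
2015: Thursday
2014: Wednesday
2013: Tuesday
2012: Sunday (leap)
2012 begins on a Sunday and is a leap year.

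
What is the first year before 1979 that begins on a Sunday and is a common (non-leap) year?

1978

Jan 1 advances by 2 weekdays after a leap year and by 1 after a common year.
1979: Jan 1 is Monday.
1978: Sunday
1978 begins on a Sunday and is a common year.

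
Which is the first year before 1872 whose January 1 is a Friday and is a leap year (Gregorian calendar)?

1864

Jan 1 advances by 2 weekdays after a leap year and by 1 after a common year.
1872: Jan 1 is Monday (leap).
1871: Sunday
1870: Saturday
1869: Friday
1868: Wednesday (leap)
1867: Tuesday
1866: Monday
1865: Sunday
1864: Friday (leap)
1864 begins on a Friday and is a leap year.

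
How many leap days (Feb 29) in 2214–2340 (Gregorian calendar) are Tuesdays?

Leap years in 2214–2340: 31 of them.
Feb 29 weekday advances by 5 (mod 7) from one leap year to the next four years later (or differs when a century non-leap intervenes).
Leap-day weekdays: 2216:Thu 2220:Tue✓ 2224:Sun 2228:Fri 2232:Wed 2236:Mon 2240:Sat 2244:Thu 2248:Tue✓ 2252:Sun 2256:Fri 2260:Wed 2264:Mon …(5 more)… 2288:Wed 2292:Mon 2296:Sat 2304:Mon 2308:Sat 2312:Thu 2316:Tue✓ 2320:Sun 2324:Fri 2328:Wed 2332:Mon 2336:Sat 2340:Thu
Tuesday: 2220, 2248, 2276, 2316 → 4.

4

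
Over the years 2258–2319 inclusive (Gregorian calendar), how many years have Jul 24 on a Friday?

Track Jul 24's weekday year by year (advancing +1, or +2 across a Feb 29):
  2258: Sat  2259: Sun (+1)  2260: Tue (+2)  2261: Wed (+1)  2262: Thu (+1)
  2263: Fri (+1) ✓  2264: Sun (+2)  2265: Mon (+1)  2266: Tue (+1)  2267: Wed (+1)
  2268: Fri (+2) ✓  2269: Sat (+1)  2270: Sun (+1)  2271: Mon (+1)  … (34 more years) …
  2306: Tue (+1)  2307: Wed (+1)  2308: Fri (+2) ✓  2309: Sat (+1)  2310: Sun (+1)
  2311: Mon (+1)  2312: Wed (+2)  2313: Thu (+1)  2314: Fri (+1) ✓  2315: Sat (+1)
  2316: Mon (+2)  2317: Tue (+1)  2318: Wed (+1)  2319: Thu (+1)
Friday years: 2263, 2268, 2274, 2285, 2291, 2296, 2303, 2308, 2314 — 9 in total.

9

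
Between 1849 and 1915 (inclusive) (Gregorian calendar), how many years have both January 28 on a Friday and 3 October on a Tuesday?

1

Check each year's weekday for January 28 and 3 October:
  1849: Sun/Wed  1850: Mon/Thu  1851: Tue/Fri  1852: Wed/Sun  1853: Fri/Mon  1854: Sat/Tue  1855: Sun/Wed  1856: Mon/Fri  1857: Wed/Sat  1858: Thu/Sun  1859: Fri/Mon  1860: Sat/Wed  1861: Mon/Thu  1862: Tue/Fri  …(39 more)…  1902: Tue/Fri  1903: Wed/Sat  1904: Thu/Mon  1905: Sat/Tue  1906: Sun/Wed  1907: Mon/Thu  1908: Tue/Sat  1909: Thu/Sun  1910: Fri/Mon  1911: Sat/Tue  1912: Sun/Thu  1913: Tue/Fri  1914: Wed/Sat  1915: Thu/Sun
Both conditions hold in: 1876 — 1.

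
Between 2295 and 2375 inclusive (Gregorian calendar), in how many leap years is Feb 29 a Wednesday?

2

Leap years in 2295–2375: 19 of them.
Feb 29 weekday advances by 5 (mod 7) from one leap year to the next four years later (or differs when a century non-leap intervenes).
Leap-day weekdays: 2296:Sat 2304:Mon 2308:Sat 2312:Thu 2316:Tue 2320:Sun 2324:Fri 2328:Wed✓ 2332:Mon 2336:Sat 2340:Thu 2344:Tue 2348:Sun 2352:Fri 2356:Wed✓ 2360:Mon 2364:Sat 2368:Thu 2372:Tue
Wednesday: 2328, 2356 → 2.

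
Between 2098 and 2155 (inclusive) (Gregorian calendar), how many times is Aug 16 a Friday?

8

Track Aug 16's weekday year by year (advancing +1, or +2 across a Feb 29):
  2098: Sat  2099: Sun (+1)  2100: Mon (+1)  2101: Tue (+1)  2102: Wed (+1)
  2103: Thu (+1)  2104: Sat (+2)  2105: Sun (+1)  2106: Mon (+1)  2107: Tue (+1)
  2108: Thu (+2)  2109: Fri (+1) ✓  2110: Sat (+1)  2111: Sun (+1)  … (30 more years) …
  2142: Thu (+1)  2143: Fri (+1) ✓  2144: Sun (+2)  2145: Mon (+1)  2146: Tue (+1)
  2147: Wed (+1)  2148: Fri (+2) ✓  2149: Sat (+1)  2150: Sun (+1)  2151: Mon (+1)
  2152: Wed (+2)  2153: Thu (+1)  2154: Fri (+1) ✓  2155: Sat (+1)
Friday years: 2109, 2115, 2120, 2126, 2137, 2143, 2148, 2154 — 8 in total.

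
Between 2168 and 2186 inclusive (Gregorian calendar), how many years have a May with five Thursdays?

May has 31 days; it has five Thursdays when Thursday falls among the first (month-length − 28) days — i.e. when May 1 is one of Thursday/Wednesday/Tuesday.
May 1 by year: 2168:Sun 2169:Mon 2170:Tue✓ 2171:Wed✓ 2172:Fri 2173:Sat 2174:Sun 2175:Mon 2176:Wed✓ 2177:Thu✓ 2178:Fri 2179:Sat 2180:Mon 2181:Tue✓ 2182:Wed✓ 2183:Thu✓ 2184:Sat 2185:Sun 2186:Mon
Years with five Thursdays: 2170, 2171, 2176, 2177, 2181, 2182, 2183 → 7.

7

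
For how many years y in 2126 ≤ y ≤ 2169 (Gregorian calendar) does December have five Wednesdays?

19

December has 31 days; it has five Wednesdays when Wednesday falls among the first (month-length − 28) days — i.e. when December 1 is one of Wednesday/Tuesday/Monday.
December 1 by year: 2126:Sun 2127:Mon✓ 2128:Wed✓ 2129:Thu 2130:Fri 2131:Sat 2132:Mon✓ 2133:Tue✓ 2134:Wed✓ 2135:Thu 2136:Sat 2137:Sun 2138:Mon✓ 2139:Tue✓ 2140:Thu …(14 more)… 2155:Mon✓ 2156:Wed✓ 2157:Thu 2158:Fri 2159:Sat 2160:Mon✓ 2161:Tue✓ 2162:Wed✓ 2163:Thu 2164:Sat 2165:Sun 2166:Mon✓ 2167:Tue✓ 2168:Thu 2169:Fri
Years with five Wednesdays: 2127, 2128, 2132, 2133, 2134, 2138, 2139, 2144, 2145, 2149, 2150, 2151, 2155, 2156, 2160, 2161, 2162, 2166, 2167 → 19.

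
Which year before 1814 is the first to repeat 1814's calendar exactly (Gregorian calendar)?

Two years share a calendar iff Jan 1 falls on the same weekday and both are leap or both are common. 1814: Jan 1 is Saturday, common year.
1813: Jan 1 Friday, common
1812: Jan 1 Wednesday, leap
1811: Jan 1 Tuesday, common
1810: Jan 1 Monday, common
1809: Jan 1 Sunday, common
1808: Jan 1 Friday, leap
1807: Jan 1 Thursday, common
1806: Jan 1 Wednesday, common
1805: Jan 1 Tuesday, common
1804: Jan 1 Sunday, leap
1803: Jan 1 Saturday, common
1803 matches on both conditions.

1803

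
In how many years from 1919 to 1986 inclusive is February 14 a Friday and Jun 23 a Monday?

Check each year's weekday for February 14 and Jun 23:
  1919: Fri/Mon ✓  1920: Sat/Wed  1921: Mon/Thu  1922: Tue/Fri  1923: Wed/Sat  1924: Thu/Mon  1925: Sat/Tue  1926: Sun/Wed  1927: Mon/Thu  1928: Tue/Sat  1929: Thu/Sun  1930: Fri/Mon ✓  1931: Sat/Tue  1932: Sun/Thu  …(40 more)…  1973: Wed/Sat  1974: Thu/Sun  1975: Fri/Mon ✓  1976: Sat/Wed  1977: Mon/Thu  1978: Tue/Fri  1979: Wed/Sat  1980: Thu/Mon  1981: Sat/Tue  1982: Sun/Wed  1983: Mon/Thu  1984: Tue/Sat  1985: Thu/Sun  1986: Fri/Mon ✓
Both conditions hold in: 1919, 1930, 1941, 1947, 1958, 1969, 1975, 1986 — 8.

8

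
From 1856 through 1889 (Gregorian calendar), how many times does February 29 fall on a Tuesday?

Leap years in 1856–1889: 9 of them.
Feb 29 weekday advances by 5 (mod 7) from one leap year to the next four years later (or differs when a century non-leap intervenes).
Leap-day weekdays: 1856:Fri 1860:Wed 1864:Mon 1868:Sat 1872:Thu 1876:Tue✓ 1880:Sun 1884:Fri 1888:Wed
Tuesday: 1876 → 1.

1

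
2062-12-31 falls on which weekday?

January 1, 2062 is a Sunday.
December 31 is day 365 of the year, i.e. 364 days after Jan 1.
364 mod 7 = 0, so advance 0 weekdays from Sunday: Sunday.

Sunday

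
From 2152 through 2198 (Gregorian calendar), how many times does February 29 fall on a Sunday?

2

Leap years in 2152–2198: 12 of them.
Feb 29 weekday advances by 5 (mod 7) from one leap year to the next four years later (or differs when a century non-leap intervenes).
Leap-day weekdays: 2152:Tue 2156:Sun✓ 2160:Fri 2164:Wed 2168:Mon 2172:Sat 2176:Thu 2180:Tue 2184:Sun✓ 2188:Fri 2192:Wed 2196:Mon
Sunday: 2156, 2184 → 2.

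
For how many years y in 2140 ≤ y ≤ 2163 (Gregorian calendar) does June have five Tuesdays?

7

June has 30 days; it has five Tuesdays when Tuesday falls among the first (month-length − 28) days — i.e. when June 1 is one of Tuesday/Monday.
June 1 by year: 2140:Wed 2141:Thu 2142:Fri 2143:Sat 2144:Mon✓ 2145:Tue✓ 2146:Wed 2147:Thu 2148:Sat 2149:Sun 2150:Mon✓ 2151:Tue✓ 2152:Thu 2153:Fri 2154:Sat 2155:Sun 2156:Tue✓ 2157:Wed 2158:Thu 2159:Fri 2160:Sun 2161:Mon✓ 2162:Tue✓ 2163:Wed
Years with five Tuesdays: 2144, 2145, 2150, 2151, 2156, 2161, 2162 → 7.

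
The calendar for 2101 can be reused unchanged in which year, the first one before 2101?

2095

Two years share a calendar iff Jan 1 falls on the same weekday and both are leap or both are common. 2101: Jan 1 is Saturday, common year.
2100: Jan 1 Friday, common
2099: Jan 1 Thursday, common
2098: Jan 1 Wednesday, common
2097: Jan 1 Tuesday, common
2096: Jan 1 Sunday, leap
2095: Jan 1 Saturday, common
2095 matches on both conditions.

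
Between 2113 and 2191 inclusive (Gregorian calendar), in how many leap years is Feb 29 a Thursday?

Leap years in 2113–2191: 19 of them.
Feb 29 weekday advances by 5 (mod 7) from one leap year to the next four years later (or differs when a century non-leap intervenes).
Leap-day weekdays: 2116:Sat 2120:Thu✓ 2124:Tue 2128:Sun 2132:Fri 2136:Wed 2140:Mon 2144:Sat 2148:Thu✓ 2152:Tue 2156:Sun 2160:Fri 2164:Wed 2168:Mon 2172:Sat 2176:Thu✓ 2180:Tue 2184:Sun 2188:Fri
Thursday: 2120, 2148, 2176 → 3.

3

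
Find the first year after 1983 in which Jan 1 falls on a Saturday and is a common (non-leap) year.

Jan 1 advances by 2 weekdays after a leap year and by 1 after a common year.
1983: Jan 1 is Saturday.
1984: Sunday (leap)
1985: Tuesday
1986: Wednesday
1987: Thursday
1988: Friday (leap)
1989: Sunday
1990: Monday
1991: Tuesday
1992: Wednesday (leap)
1993: Friday
1994: Saturday
1994 begins on a Saturday and is a common year.

1994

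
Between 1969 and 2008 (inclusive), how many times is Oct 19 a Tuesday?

6

Track Oct 19's weekday year by year (advancing +1, or +2 across a Feb 29):
  1969: Sun  1970: Mon (+1)  1971: Tue (+1) ✓  1972: Thu (+2)  1973: Fri (+1)
  1974: Sat (+1)  1975: Sun (+1)  1976: Tue (+2) ✓  1977: Wed (+1)  1978: Thu (+1)
  1979: Fri (+1)  1980: Sun (+2)  1981: Mon (+1)  1982: Tue (+1) ✓  … (12 more years) …
  1995: Thu (+1)  1996: Sat (+2)  1997: Sun (+1)  1998: Mon (+1)  1999: Tue (+1) ✓
  2000: Thu (+2)  2001: Fri (+1)  2002: Sat (+1)  2003: Sun (+1)  2004: Tue (+2) ✓
  2005: Wed (+1)  2006: Thu (+1)  2007: Fri (+1)  2008: Sun (+2)
Tuesday years: 1971, 1976, 1982, 1993, 1999, 2004 — 6 in total.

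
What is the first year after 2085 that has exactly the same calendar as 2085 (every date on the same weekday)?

2091

Two years share a calendar iff Jan 1 falls on the same weekday and both are leap or both are common. 2085: Jan 1 is Monday, common year.
2086: Jan 1 Tuesday, common
2087: Jan 1 Wednesday, common
2088: Jan 1 Thursday, leap
2089: Jan 1 Saturday, common
2090: Jan 1 Sunday, common
2091: Jan 1 Monday, common
2091 matches on both conditions.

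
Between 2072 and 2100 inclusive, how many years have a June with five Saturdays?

8

June has 30 days; it has five Saturdays when Saturday falls among the first (month-length − 28) days — i.e. when June 1 is one of Saturday/Friday.
June 1 by year: 2072:Wed 2073:Thu 2074:Fri✓ 2075:Sat✓ 2076:Mon 2077:Tue 2078:Wed 2079:Thu 2080:Sat✓ 2081:Sun 2082:Mon 2083:Tue 2084:Thu 2085:Fri✓ 2086:Sat✓ 2087:Sun 2088:Tue 2089:Wed 2090:Thu 2091:Fri✓ 2092:Sun 2093:Mon 2094:Tue 2095:Wed 2096:Fri✓ 2097:Sat✓ 2098:Sun 2099:Mon 2100:Tue
Years with five Saturdays: 2074, 2075, 2080, 2085, 2086, 2091, 2096, 2097 → 8.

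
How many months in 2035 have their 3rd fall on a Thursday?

Check the 3rd of each month of 2035: Jan 3: Wed, Feb 3: Sat, Mar 3: Sat, Apr 3: Tue, May 3: Thu, Jun 3: Sun, Jul 3: Tue, Aug 3: Fri, Sep 3: Mon, Oct 3: Wed, Nov 3: Sat, Dec 3: Mon.
Thursday occurs in May — 1 month.

1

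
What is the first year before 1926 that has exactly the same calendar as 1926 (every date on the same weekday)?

1915

Two years share a calendar iff Jan 1 falls on the same weekday and both are leap or both are common. 1926: Jan 1 is Friday, common year.
1925: Jan 1 Thursday, common
1924: Jan 1 Tuesday, leap
1923: Jan 1 Monday, common
1922: Jan 1 Sunday, common
1921: Jan 1 Saturday, common
1920: Jan 1 Thursday, leap
1919: Jan 1 Wednesday, common
1918: Jan 1 Tuesday, common
1917: Jan 1 Monday, common
1916: Jan 1 Saturday, leap
1915: Jan 1 Friday, common
1915 matches on both conditions.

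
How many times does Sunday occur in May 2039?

May 2039 has 31 days and begins on Sunday.
The first Sunday is May 1.
Sundays fall on 1, 8, 15, 22, 29 — that's 5.

5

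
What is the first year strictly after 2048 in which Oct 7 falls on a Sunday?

From one year to the next, a fixed date's weekday advances by 1, or by 2 when a Feb 29 lies between the two dates.
2048: October 7 is Wednesday.
2049: Thursday (+1)
2050: Friday (+1)
2051: Saturday (+1)
2052: Monday (+2)
2053: Tuesday (+1)
2054: Wednesday (+1)
2055: Thursday (+1)
2056: Saturday (+2)
2057: Sunday (+1)
Oct 7 falls on a Sunday in 2057.

2057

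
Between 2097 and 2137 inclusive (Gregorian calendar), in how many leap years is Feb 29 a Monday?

Leap years in 2097–2137: 9 of them.
Feb 29 weekday advances by 5 (mod 7) from one leap year to the next four years later (or differs when a century non-leap intervenes).
Leap-day weekdays: 2104:Fri 2108:Wed 2112:Mon✓ 2116:Sat 2120:Thu 2124:Tue 2128:Sun 2132:Fri 2136:Wed
Monday: 2112 → 1.

1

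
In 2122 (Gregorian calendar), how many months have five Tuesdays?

4

A month of length L has five Tuesdays iff its first Tuesday is on day ≤ L−28 (so day 1–3 in a 31-day month, 1–2 in a 30-day month, day 1 in a leap February).
Checking each month of 2122: Jan starts Thu (31d); Feb starts Sun (28d); Mar starts Sun (31d) ✓; Apr starts Wed (30d); May starts Fri (31d); Jun starts Mon (30d) ✓; Jul starts Wed (31d); Aug starts Sat (31d); Sep starts Tue (30d) ✓; Oct starts Thu (31d); Nov starts Sun (30d); Dec starts Tue (31d) ✓.
Five-Tuesday months: March, June, September, December → 4.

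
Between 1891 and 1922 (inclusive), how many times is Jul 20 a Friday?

Track Jul 20's weekday year by year (advancing +1, or +2 across a Feb 29):
  1891: Mon  1892: Wed (+2)  1893: Thu (+1)  1894: Fri (+1) ✓  1895: Sat (+1)
  1896: Mon (+2)  1897: Tue (+1)  1898: Wed (+1)  1899: Thu (+1)  1900: Fri (+1) ✓
  1901: Sat (+1)  1902: Sun (+1)  1903: Mon (+1)  1904: Wed (+2)  … (4 more years) …
  1909: Tue (+1)  1910: Wed (+1)  1911: Thu (+1)  1912: Sat (+2)  1913: Sun (+1)
  1914: Mon (+1)  1915: Tue (+1)  1916: Thu (+2)  1917: Fri (+1) ✓  1918: Sat (+1)
  1919: Sun (+1)  1920: Tue (+2)  1921: Wed (+1)  1922: Thu (+1)
Friday years: 1894, 1900, 1906, 1917 — 4 in total.

4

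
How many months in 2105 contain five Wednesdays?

4

A month of length L has five Wednesdays iff its first Wednesday is on day ≤ L−28 (so day 1–3 in a 31-day month, 1–2 in a 30-day month, day 1 in a leap February).
Checking each month of 2105: Jan starts Thu (31d); Feb starts Sun (28d); Mar starts Sun (31d); Apr starts Wed (30d) ✓; May starts Fri (31d); Jun starts Mon (30d); Jul starts Wed (31d) ✓; Aug starts Sat (31d); Sep starts Tue (30d) ✓; Oct starts Thu (31d); Nov starts Sun (30d); Dec starts Tue (31d) ✓.
Five-Wednesday months: April, July, September, December → 4.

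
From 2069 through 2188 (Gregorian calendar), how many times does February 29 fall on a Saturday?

4

Leap years in 2069–2188: 29 of them.
Feb 29 weekday advances by 5 (mod 7) from one leap year to the next four years later (or differs when a century non-leap intervenes).
Leap-day weekdays: 2072:Mon 2076:Sat✓ 2080:Thu 2084:Tue 2088:Sun 2092:Fri 2096:Wed 2104:Fri 2108:Wed 2112:Mon 2116:Sat✓ 2120:Thu 2124:Tue …(3 more)… 2140:Mon 2144:Sat✓ 2148:Thu 2152:Tue 2156:Sun 2160:Fri 2164:Wed 2168:Mon 2172:Sat✓ 2176:Thu 2180:Tue 2184:Sun 2188:Fri
Saturday: 2076, 2116, 2144, 2172 → 4.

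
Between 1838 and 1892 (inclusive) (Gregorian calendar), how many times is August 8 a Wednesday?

8

Track August 8's weekday year by year (advancing +1, or +2 across a Feb 29):
  1838: Wed ✓  1839: Thu (+1)  1840: Sat (+2)  1841: Sun (+1)  1842: Mon (+1)
  1843: Tue (+1)  1844: Thu (+2)  1845: Fri (+1)  1846: Sat (+1)  1847: Sun (+1)
  1848: Tue (+2)  1849: Wed (+1) ✓  1850: Thu (+1)  1851: Fri (+1)  … (27 more years) …
  1879: Fri (+1)  1880: Sun (+2)  1881: Mon (+1)  1882: Tue (+1)  1883: Wed (+1) ✓
  1884: Fri (+2)  1885: Sat (+1)  1886: Sun (+1)  1887: Mon (+1)  1888: Wed (+2) ✓
  1889: Thu (+1)  1890: Fri (+1)  1891: Sat (+1)  1892: Mon (+2)
Wednesday years: 1838, 1849, 1855, 1860, 1866, 1877, 1883, 1888 — 8 in total.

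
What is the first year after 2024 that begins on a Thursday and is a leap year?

Jan 1 advances by 2 weekdays after a leap year and by 1 after a common year.
2024: Jan 1 is Monday (leap).
2025: Wednesday
2026: Thursday
2027: Friday
2028: Saturday (leap)
2029: Monday
2030: Tuesday
2031: Wednesday
2032: Thursday (leap)
2032 begins on a Thursday and is a leap year.

2032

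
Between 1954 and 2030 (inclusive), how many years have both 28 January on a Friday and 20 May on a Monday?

Check each year's weekday for 28 January and 20 May:
  1954: Thu/Thu  1955: Fri/Fri  1956: Sat/Sun  1957: Mon/Mon  1958: Tue/Tue  1959: Wed/Wed  1960: Thu/Fri  1961: Sat/Sat  1962: Sun/Sun  1963: Mon/Mon  1964: Tue/Wed  1965: Thu/Thu  1966: Fri/Fri  1967: Sat/Sat  …(49 more)…  2017: Sat/Sat  2018: Sun/Sun  2019: Mon/Mon  2020: Tue/Wed  2021: Thu/Thu  2022: Fri/Fri  2023: Sat/Sat  2024: Sun/Mon  2025: Tue/Tue  2026: Wed/Wed  2027: Thu/Thu  2028: Fri/Sat  2029: Sun/Sun  2030: Mon/Mon
Both conditions hold in: no year — 0.

0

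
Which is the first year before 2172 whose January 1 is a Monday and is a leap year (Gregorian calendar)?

2148

Jan 1 advances by 2 weekdays after a leap year and by 1 after a common year.
2172: Jan 1 is Wednesday (leap).
2171: Tuesday
2170: Monday
2169: Sunday
2168: Friday (leap)
2167: Thursday
2166: Wednesday
2165: Tuesday
2164: Sunday (leap)
2163: Saturday
2162: Friday
2161: Thursday
2160: Tuesday (leap)
2159: Monday
2158: Sunday
2157: Saturday
2156: Thursday (leap)
2155: Wednesday
2154: Tuesday
2153: Monday
2152: Saturday (leap)
2151: Friday
2150: Thursday
2149: Wednesday
2148: Monday (leap)
2148 begins on a Monday and is a leap year.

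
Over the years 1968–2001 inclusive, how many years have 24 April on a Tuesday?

5

Track 24 April's weekday year by year (advancing +1, or +2 across a Feb 29):
  1968: Wed  1969: Thu (+1)  1970: Fri (+1)  1971: Sat (+1)  1972: Mon (+2)
  1973: Tue (+1) ✓  1974: Wed (+1)  1975: Thu (+1)  1976: Sat (+2)  1977: Sun (+1)
  1978: Mon (+1)  1979: Tue (+1) ✓  1980: Thu (+2)  1981: Fri (+1)  … (6 more years) …
  1988: Sun (+2)  1989: Mon (+1)  1990: Tue (+1) ✓  1991: Wed (+1)  1992: Fri (+2)
  1993: Sat (+1)  1994: Sun (+1)  1995: Mon (+1)  1996: Wed (+2)  1997: Thu (+1)
  1998: Fri (+1)  1999: Sat (+1)  2000: Mon (+2)  2001: Tue (+1) ✓
Tuesday years: 1973, 1979, 1984, 1990, 2001 — 5 in total.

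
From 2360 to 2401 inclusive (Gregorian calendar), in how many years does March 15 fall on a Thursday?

6

Track March 15's weekday year by year (advancing +1, or +2 across a Feb 29):
  2360: Tue  2361: Wed (+1)  2362: Thu (+1) ✓  2363: Fri (+1)  2364: Sun (+2)
  2365: Mon (+1)  2366: Tue (+1)  2367: Wed (+1)  2368: Fri (+2)  2369: Sat (+1)
  2370: Sun (+1)  2371: Mon (+1)  2372: Wed (+2)  2373: Thu (+1) ✓  … (14 more years) …
  2388: Tue (+2)  2389: Wed (+1)  2390: Thu (+1) ✓  2391: Fri (+1)  2392: Sun (+2)
  2393: Mon (+1)  2394: Tue (+1)  2395: Wed (+1)  2396: Fri (+2)  2397: Sat (+1)
  2398: Sun (+1)  2399: Mon (+1)  2400: Wed (+2)  2401: Thu (+1) ✓
Thursday years: 2362, 2373, 2379, 2384, 2390, 2401 — 6 in total.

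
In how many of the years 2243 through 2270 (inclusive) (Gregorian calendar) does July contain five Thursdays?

July has 31 days; it has five Thursdays when Thursday falls among the first (month-length − 28) days — i.e. when July 1 is one of Thursday/Wednesday/Tuesday.
July 1 by year: 2243:Sat 2244:Mon 2245:Tue✓ 2246:Wed✓ 2247:Thu✓ 2248:Sat 2249:Sun 2250:Mon 2251:Tue✓ 2252:Thu✓ 2253:Fri 2254:Sat 2255:Sun 2256:Tue✓ 2257:Wed✓ 2258:Thu✓ 2259:Fri 2260:Sun 2261:Mon 2262:Tue✓ 2263:Wed✓ 2264:Fri 2265:Sat 2266:Sun 2267:Mon 2268:Wed✓ 2269:Thu✓ 2270:Fri
Years with five Thursdays: 2245, 2246, 2247, 2251, 2252, 2256, 2257, 2258, 2262, 2263, 2268, 2269 → 12.

12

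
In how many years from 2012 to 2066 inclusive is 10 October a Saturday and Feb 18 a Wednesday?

Check each year's weekday for 10 October and Feb 18:
  2012: Wed/Sat  2013: Thu/Mon  2014: Fri/Tue  2015: Sat/Wed ✓  2016: Mon/Thu  2017: Tue/Sat  2018: Wed/Sun  2019: Thu/Mon  2020: Sat/Tue  2021: Sun/Thu  2022: Mon/Fri  2023: Tue/Sat  2024: Thu/Sun  2025: Fri/Tue  …(27 more)…  2053: Fri/Tue  2054: Sat/Wed ✓  2055: Sun/Thu  2056: Tue/Fri  2057: Wed/Sun  2058: Thu/Mon  2059: Fri/Tue  2060: Sun/Wed  2061: Mon/Fri  2062: Tue/Sat  2063: Wed/Sun  2064: Fri/Mon  2065: Sat/Wed ✓  2066: Sun/Thu
Both conditions hold in: 2015, 2026, 2037, 2043, 2054, 2065 — 6.

6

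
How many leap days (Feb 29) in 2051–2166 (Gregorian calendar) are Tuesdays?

Leap years in 2051–2166: 28 of them.
Feb 29 weekday advances by 5 (mod 7) from one leap year to the next four years later (or differs when a century non-leap intervenes).
Leap-day weekdays: 2052:Thu 2056:Tue✓ 2060:Sun 2064:Fri 2068:Wed 2072:Mon 2076:Sat 2080:Thu 2084:Tue✓ 2088:Sun 2092:Fri 2096:Wed 2104:Fri 2108:Wed 2112:Mon 2116:Sat 2120:Thu 2124:Tue✓ 2128:Sun 2132:Fri 2136:Wed 2140:Mon 2144:Sat 2148:Thu 2152:Tue✓ 2156:Sun 2160:Fri 2164:Wed
Tuesday: 2056, 2084, 2124, 2152 → 4.

4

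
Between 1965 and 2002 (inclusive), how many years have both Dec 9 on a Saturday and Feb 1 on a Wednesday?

Check each year's weekday for Dec 9 and Feb 1:
  1965: Thu/Mon  1966: Fri/Tue  1967: Sat/Wed ✓  1968: Mon/Thu  1969: Tue/Sat  1970: Wed/Sun  1971: Thu/Mon  1972: Sat/Tue  1973: Sun/Thu  1974: Mon/Fri  1975: Tue/Sat  1976: Thu/Sun  1977: Fri/Tue  1978: Sat/Wed ✓  …(10 more)…  1989: Sat/Wed ✓  1990: Sun/Thu  1991: Mon/Fri  1992: Wed/Sat  1993: Thu/Mon  1994: Fri/Tue  1995: Sat/Wed ✓  1996: Mon/Thu  1997: Tue/Sat  1998: Wed/Sun  1999: Thu/Mon  2000: Sat/Tue  2001: Sun/Thu  2002: Mon/Fri
Both conditions hold in: 1967, 1978, 1989, 1995 — 4.

4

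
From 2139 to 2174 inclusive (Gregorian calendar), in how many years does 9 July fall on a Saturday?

Track 9 July's weekday year by year (advancing +1, or +2 across a Feb 29):
  2139: Thu  2140: Sat (+2) ✓  2141: Sun (+1)  2142: Mon (+1)  2143: Tue (+1)
  2144: Thu (+2)  2145: Fri (+1)  2146: Sat (+1) ✓  2147: Sun (+1)  2148: Tue (+2)
  2149: Wed (+1)  2150: Thu (+1)  2151: Fri (+1)  2152: Sun (+2)  … (8 more years) …
  2161: Thu (+1)  2162: Fri (+1)  2163: Sat (+1) ✓  2164: Mon (+2)  2165: Tue (+1)
  2166: Wed (+1)  2167: Thu (+1)  2168: Sat (+2) ✓  2169: Sun (+1)  2170: Mon (+1)
  2171: Tue (+1)  2172: Thu (+2)  2173: Fri (+1)  2174: Sat (+1) ✓
Saturday years: 2140, 2146, 2157, 2163, 2168, 2174 — 6 in total.

6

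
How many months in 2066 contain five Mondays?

4

A month of length L has five Mondays iff its first Monday is on day ≤ L−28 (so day 1–3 in a 31-day month, 1–2 in a 30-day month, day 1 in a leap February).
Checking each month of 2066: Jan starts Fri (31d); Feb starts Mon (28d); Mar starts Mon (31d) ✓; Apr starts Thu (30d); May starts Sat (31d) ✓; Jun starts Tue (30d); Jul starts Thu (31d); Aug starts Sun (31d) ✓; Sep starts Wed (30d); Oct starts Fri (31d); Nov starts Mon (30d) ✓; Dec starts Wed (31d).
Five-Monday months: March, May, August, November → 4.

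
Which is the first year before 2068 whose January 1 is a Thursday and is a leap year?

Jan 1 advances by 2 weekdays after a leap year and by 1 after a common year.
2068: Jan 1 is Sunday (leap).
2067: Saturday
2066: Friday
2065: Thursday
2064: Tuesday (leap)
2063: Monday
2062: Sunday
2061: Saturday
2060: Thursday (leap)
2060 begins on a Thursday and is a leap year.

2060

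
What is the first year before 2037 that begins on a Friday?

2027

Jan 1 advances by 2 weekdays after a leap year and by 1 after a common year.
2037: Jan 1 is Thursday.
2036: Tuesday (leap)
2035: Monday
2034: Sunday
2033: Saturday
2032: Thursday (leap)
2031: Wednesday
2030: Tuesday
2029: Monday
2028: Saturday (leap)
2027: Friday
2027 begins on a Friday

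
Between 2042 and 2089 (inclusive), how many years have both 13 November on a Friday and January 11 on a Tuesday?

0

Check each year's weekday for 13 November and January 11:
  2042: Thu/Sat  2043: Fri/Sun  2044: Sun/Mon  2045: Mon/Wed  2046: Tue/Thu  2047: Wed/Fri  2048: Fri/Sat  2049: Sat/Mon  2050: Sun/Tue  2051: Mon/Wed  2052: Wed/Thu  2053: Thu/Sat  2054: Fri/Sun  2055: Sat/Mon  …(20 more)…  2076: Fri/Sat  2077: Sat/Mon  2078: Sun/Tue  2079: Mon/Wed  2080: Wed/Thu  2081: Thu/Sat  2082: Fri/Sun  2083: Sat/Mon  2084: Mon/Tue  2085: Tue/Thu  2086: Wed/Fri  2087: Thu/Sat  2088: Sat/Sun  2089: Sun/Tue
Both conditions hold in: no year — 0.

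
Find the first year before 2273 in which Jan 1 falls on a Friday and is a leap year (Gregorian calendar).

Jan 1 advances by 2 weekdays after a leap year and by 1 after a common year.
2273: Jan 1 is Wednesday.
2272: Monday (leap)
2271: Sunday
2270: Saturday
2269: Friday
2268: Wednesday (leap)
2267: Tuesday
2266: Monday
2265: Sunday
2264: Friday (leap)
2264 begins on a Friday and is a leap year.

2264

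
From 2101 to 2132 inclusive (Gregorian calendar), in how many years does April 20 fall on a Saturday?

4

Track April 20's weekday year by year (advancing +1, or +2 across a Feb 29):
  2101: Wed  2102: Thu (+1)  2103: Fri (+1)  2104: Sun (+2)  2105: Mon (+1)
  2106: Tue (+1)  2107: Wed (+1)  2108: Fri (+2)  2109: Sat (+1) ✓  2110: Sun (+1)
  2111: Mon (+1)  2112: Wed (+2)  2113: Thu (+1)  2114: Fri (+1)  … (4 more years) …
  2119: Thu (+1)  2120: Sat (+2) ✓  2121: Sun (+1)  2122: Mon (+1)  2123: Tue (+1)
  2124: Thu (+2)  2125: Fri (+1)  2126: Sat (+1) ✓  2127: Sun (+1)  2128: Tue (+2)
  2129: Wed (+1)  2130: Thu (+1)  2131: Fri (+1)  2132: Sun (+2)
Saturday years: 2109, 2115, 2120, 2126 — 4 in total.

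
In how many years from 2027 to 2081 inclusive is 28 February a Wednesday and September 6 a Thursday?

6

Check each year's weekday for 28 February and September 6:
  2027: Sun/Mon  2028: Mon/Wed  2029: Wed/Thu ✓  2030: Thu/Fri  2031: Fri/Sat  2032: Sat/Mon  2033: Mon/Tue  2034: Tue/Wed  2035: Wed/Thu ✓  2036: Thu/Sat  2037: Sat/Sun  2038: Sun/Mon  2039: Mon/Tue  2040: Tue/Thu  …(27 more)…  2068: Tue/Thu  2069: Thu/Fri  2070: Fri/Sat  2071: Sat/Sun  2072: Sun/Tue  2073: Tue/Wed  2074: Wed/Thu ✓  2075: Thu/Fri  2076: Fri/Sun  2077: Sun/Mon  2078: Mon/Tue  2079: Tue/Wed  2080: Wed/Fri  2081: Fri/Sat
Both conditions hold in: 2029, 2035, 2046, 2057, 2063, 2074 — 6.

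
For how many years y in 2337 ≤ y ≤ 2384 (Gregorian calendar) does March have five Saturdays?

March has 31 days; it has five Saturdays when Saturday falls among the first (month-length − 28) days — i.e. when March 1 is one of Saturday/Friday/Thursday.
March 1 by year: 2337:Mon 2338:Tue 2339:Wed 2340:Fri✓ 2341:Sat✓ 2342:Sun 2343:Mon 2344:Wed 2345:Thu✓ 2346:Fri✓ 2347:Sat✓ 2348:Mon 2349:Tue 2350:Wed 2351:Thu✓ …(18 more)… 2370:Sun 2371:Mon 2372:Wed 2373:Thu✓ 2374:Fri✓ 2375:Sat✓ 2376:Mon 2377:Tue 2378:Wed 2379:Thu✓ 2380:Sat✓ 2381:Sun 2382:Mon 2383:Tue 2384:Thu✓
Years with five Saturdays: 2340, 2341, 2345, 2346, 2347, 2351, 2352, 2356, 2357, 2358, 2362, 2363, 2368, 2369, 2373, 2374, 2375, 2379, 2380, 2384 → 20.

20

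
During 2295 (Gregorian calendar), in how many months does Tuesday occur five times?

5

A month of length L has five Tuesdays iff its first Tuesday is on day ≤ L−28 (so day 1–3 in a 31-day month, 1–2 in a 30-day month, day 1 in a leap February).
Checking each month of 2295: Jan starts Tue (31d) ✓; Feb starts Fri (28d); Mar starts Fri (31d); Apr starts Mon (30d) ✓; May starts Wed (31d); Jun starts Sat (30d); Jul starts Mon (31d) ✓; Aug starts Thu (31d); Sep starts Sun (30d); Oct starts Tue (31d) ✓; Nov starts Fri (30d); Dec starts Sun (31d) ✓.
Five-Tuesday months: January, April, July, October, December → 5.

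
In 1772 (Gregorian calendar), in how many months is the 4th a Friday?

2

Check the 4th of each month of 1772: Jan 4: Sat, Feb 4: Tue, Mar 4: Wed, Apr 4: Sat, May 4: Mon, Jun 4: Thu, Jul 4: Sat, Aug 4: Tue, Sep 4: Fri, Oct 4: Sun, Nov 4: Wed, Dec 4: Fri.
Friday occurs in September, December — 2 months.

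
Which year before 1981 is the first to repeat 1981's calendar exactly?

1970

Two years share a calendar iff Jan 1 falls on the same weekday and both are leap or both are common. 1981: Jan 1 is Thursday, common year.
1980: Jan 1 Tuesday, leap
1979: Jan 1 Monday, common
1978: Jan 1 Sunday, common
1977: Jan 1 Saturday, common
1976: Jan 1 Thursday, leap
1975: Jan 1 Wednesday, common
1974: Jan 1 Tuesday, common
1973: Jan 1 Monday, common
1972: Jan 1 Saturday, leap
1971: Jan 1 Friday, common
1970: Jan 1 Thursday, common
1970 matches on both conditions.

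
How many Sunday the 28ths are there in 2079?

Check the 28th of each month of 2079: Jan 28: Sat, Feb 28: Tue, Mar 28: Tue, Apr 28: Fri, May 28: Sun, Jun 28: Wed, Jul 28: Fri, Aug 28: Mon, Sep 28: Thu, Oct 28: Sat, Nov 28: Tue, Dec 28: Thu.
Sunday occurs in May — 1 month.

1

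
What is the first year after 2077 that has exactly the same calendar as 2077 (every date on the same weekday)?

2083

Two years share a calendar iff Jan 1 falls on the same weekday and both are leap or both are common. 2077: Jan 1 is Friday, common year.
2078: Jan 1 Saturday, common
2079: Jan 1 Sunday, common
2080: Jan 1 Monday, leap
2081: Jan 1 Wednesday, common
2082: Jan 1 Thursday, common
2083: Jan 1 Friday, common
2083 matches on both conditions.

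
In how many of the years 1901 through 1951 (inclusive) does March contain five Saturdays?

March has 31 days; it has five Saturdays when Saturday falls among the first (month-length − 28) days — i.e. when March 1 is one of Saturday/Friday/Thursday.
March 1 by year: 1901:Fri✓ 1902:Sat✓ 1903:Sun 1904:Tue 1905:Wed 1906:Thu✓ 1907:Fri✓ 1908:Sun 1909:Mon 1910:Tue 1911:Wed 1912:Fri✓ 1913:Sat✓ 1914:Sun 1915:Mon …(21 more)… 1937:Mon 1938:Tue 1939:Wed 1940:Fri✓ 1941:Sat✓ 1942:Sun 1943:Mon 1944:Wed 1945:Thu✓ 1946:Fri✓ 1947:Sat✓ 1948:Mon 1949:Tue 1950:Wed 1951:Thu✓
Years with five Saturdays: 1901, 1902, 1906, 1907, 1912, 1913, 1917, 1918, 1919, 1923, 1924, 1928, 1929, 1930, 1934, 1935, 1940, 1941, 1945, 1946, 1947, 1951 → 22.

22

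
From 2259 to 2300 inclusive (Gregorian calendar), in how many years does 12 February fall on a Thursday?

5

Track 12 February's weekday year by year (advancing +1, or +2 across a Feb 29):
  2259: Sat  2260: Sun (+1)  2261: Tue (+2)  2262: Wed (+1)  2263: Thu (+1) ✓
  2264: Fri (+1)  2265: Sun (+2)  2266: Mon (+1)  2267: Tue (+1)  2268: Wed (+1)
  2269: Fri (+2)  2270: Sat (+1)  2271: Sun (+1)  2272: Mon (+1)  … (14 more years) …
  2287: Sat (+1)  2288: Sun (+1)  2289: Tue (+2)  2290: Wed (+1)  2291: Thu (+1) ✓
  2292: Fri (+1)  2293: Sun (+2)  2294: Mon (+1)  2295: Tue (+1)  2296: Wed (+1)
  2297: Fri (+2)  2298: Sat (+1)  2299: Sun (+1)  2300: Mon (+1)
Thursday years: 2263, 2274, 2280, 2285, 2291 — 5 in total.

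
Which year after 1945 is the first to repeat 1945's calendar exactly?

Two years share a calendar iff Jan 1 falls on the same weekday and both are leap or both are common. 1945: Jan 1 is Monday, common year.
1946: Jan 1 Tuesday, common
1947: Jan 1 Wednesday, common
1948: Jan 1 Thursday, leap
1949: Jan 1 Saturday, common
1950: Jan 1 Sunday, common
1951: Jan 1 Monday, common
1951 matches on both conditions.

1951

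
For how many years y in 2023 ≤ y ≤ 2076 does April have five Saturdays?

15

April has 30 days; it has five Saturdays when Saturday falls among the first (month-length − 28) days — i.e. when April 1 is one of Saturday/Friday.
April 1 by year: 2023:Sat✓ 2024:Mon 2025:Tue 2026:Wed 2027:Thu 2028:Sat✓ 2029:Sun 2030:Mon 2031:Tue 2032:Thu 2033:Fri✓ 2034:Sat✓ 2035:Sun 2036:Tue 2037:Wed …(24 more)… 2062:Sat✓ 2063:Sun 2064:Tue 2065:Wed 2066:Thu 2067:Fri✓ 2068:Sun 2069:Mon 2070:Tue 2071:Wed 2072:Fri✓ 2073:Sat✓ 2074:Sun 2075:Mon 2076:Wed
Years with five Saturdays: 2023, 2028, 2033, 2034, 2039, 2044, 2045, 2050, 2051, 2056, 2061, 2062, 2067, 2072, 2073 → 15.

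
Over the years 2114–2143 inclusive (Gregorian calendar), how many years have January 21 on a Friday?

Track January 21's weekday year by year (advancing +1, or +2 across a Feb 29):
  2114: Sun  2115: Mon (+1)  2116: Tue (+1)  2117: Thu (+2)  2118: Fri (+1) ✓
  2119: Sat (+1)  2120: Sun (+1)  2121: Tue (+2)  2122: Wed (+1)  2123: Thu (+1)
  2124: Fri (+1) ✓  2125: Sun (+2)  2126: Mon (+1)  2127: Tue (+1)  2128: Wed (+1)
  2129: Fri (+2) ✓  2130: Sat (+1)  2131: Sun (+1)  2132: Mon (+1)  2133: Wed (+2)
  2134: Thu (+1)  2135: Fri (+1) ✓  2136: Sat (+1)  2137: Mon (+2)  2138: Tue (+1)
  2139: Wed (+1)  2140: Thu (+1)  2141: Sat (+2)  2142: Sun (+1)  2143: Mon (+1)
Friday years: 2118, 2124, 2129, 2135 — 4 in total.

4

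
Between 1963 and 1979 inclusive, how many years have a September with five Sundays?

September has 30 days; it has five Sundays when Sunday falls among the first (month-length − 28) days — i.e. when September 1 is one of Sunday/Saturday.
September 1 by year: 1963:Sun✓ 1964:Tue 1965:Wed 1966:Thu 1967:Fri 1968:Sun✓ 1969:Mon 1970:Tue 1971:Wed 1972:Fri 1973:Sat✓ 1974:Sun✓ 1975:Mon 1976:Wed 1977:Thu 1978:Fri 1979:Sat✓
Years with five Sundays: 1963, 1968, 1973, 1974, 1979 → 5.

5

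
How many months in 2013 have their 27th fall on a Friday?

Check the 27th of each month of 2013: Jan 27: Sun, Feb 27: Wed, Mar 27: Wed, Apr 27: Sat, May 27: Mon, Jun 27: Thu, Jul 27: Sat, Aug 27: Tue, Sep 27: Fri, Oct 27: Sun, Nov 27: Wed, Dec 27: Fri.
Friday occurs in September, December — 2 months.

2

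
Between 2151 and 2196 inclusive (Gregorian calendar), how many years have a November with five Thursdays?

13

November has 30 days; it has five Thursdays when Thursday falls among the first (month-length − 28) days — i.e. when November 1 is one of Thursday/Wednesday.
November 1 by year: 2151:Mon 2152:Wed✓ 2153:Thu✓ 2154:Fri 2155:Sat 2156:Mon 2157:Tue 2158:Wed✓ 2159:Thu✓ 2160:Sat 2161:Sun 2162:Mon 2163:Tue 2164:Thu✓ 2165:Fri …(16 more)… 2182:Fri 2183:Sat 2184:Mon 2185:Tue 2186:Wed✓ 2187:Thu✓ 2188:Sat 2189:Sun 2190:Mon 2191:Tue 2192:Thu✓ 2193:Fri 2194:Sat 2195:Sun 2196:Tue
Years with five Thursdays: 2152, 2153, 2158, 2159, 2164, 2169, 2170, 2175, 2180, 2181, 2186, 2187, 2192 → 13.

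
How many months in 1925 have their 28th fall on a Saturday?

Check the 28th of each month of 1925: Jan 28: Wed, Feb 28: Sat, Mar 28: Sat, Apr 28: Tue, May 28: Thu, Jun 28: Sun, Jul 28: Tue, Aug 28: Fri, Sep 28: Mon, Oct 28: Wed, Nov 28: Sat, Dec 28: Mon.
Saturday occurs in February, March, November — 3 months.

3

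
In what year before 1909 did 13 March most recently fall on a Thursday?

From one year to the next, a fixed date's weekday advances by 1, or by 2 when a Feb 29 lies between the two dates.
1909: March 13 is Saturday.
1908: Friday (−1)
1907: Wednesday (−2)
1906: Tuesday (−1)
1905: Monday (−1)
1904: Sunday (−1)
1903: Friday (−2)
1902: Thursday (−1)
13 March falls on a Thursday in 1902.

1902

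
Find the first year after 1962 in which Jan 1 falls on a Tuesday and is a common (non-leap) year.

Jan 1 advances by 2 weekdays after a leap year and by 1 after a common year.
1962: Jan 1 is Monday.
1963: Tuesday
1963 begins on a Tuesday and is a common year.

1963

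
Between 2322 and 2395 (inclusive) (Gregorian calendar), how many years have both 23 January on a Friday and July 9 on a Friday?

Check each year's weekday for 23 January and July 9:
  2322: Mon/Sun  2323: Tue/Mon  2324: Wed/Wed  2325: Fri/Thu  2326: Sat/Fri  2327: Sun/Sat  2328: Mon/Mon  2329: Wed/Tue  2330: Thu/Wed  2331: Fri/Thu  2332: Sat/Sat  2333: Mon/Sun  2334: Tue/Mon  2335: Wed/Tue  …(46 more)…  2382: Sat/Fri  2383: Sun/Sat  2384: Mon/Mon  2385: Wed/Tue  2386: Thu/Wed  2387: Fri/Thu  2388: Sat/Sat  2389: Mon/Sun  2390: Tue/Mon  2391: Wed/Tue  2392: Thu/Thu  2393: Sat/Fri  2394: Sun/Sat  2395: Mon/Sun
Both conditions hold in: 2348, 2376 — 2.

2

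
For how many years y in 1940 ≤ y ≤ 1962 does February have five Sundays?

February has 28 days (29 in leap years); it has five Sundays when Sunday falls among the first (month-length − 28) days — i.e. when February 1 is Sunday in a leap year (never in a common year).
February 1 by year: 1940:Thu 1941:Sat 1942:Sun 1943:Mon 1944:Tue 1945:Thu 1946:Fri 1947:Sat 1948:Sun✓ 1949:Tue 1950:Wed 1951:Thu 1952:Fri 1953:Sun 1954:Mon 1955:Tue 1956:Wed 1957:Fri 1958:Sat 1959:Sun 1960:Mon 1961:Wed 1962:Thu
Years with five Sundays: 1948 → 1.

1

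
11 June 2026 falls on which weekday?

Thursday

January 1, 2026 is a Thursday.
June 11 is day 162 of the year, i.e. 161 days after Jan 1.
161 mod 7 = 0, so advance 0 weekdays from Thursday: Thursday.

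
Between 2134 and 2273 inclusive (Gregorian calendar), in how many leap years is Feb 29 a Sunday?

4

Leap years in 2134–2273: 34 of them.
Feb 29 weekday advances by 5 (mod 7) from one leap year to the next four years later (or differs when a century non-leap intervenes).
Leap-day weekdays: 2136:Wed 2140:Mon 2144:Sat 2148:Thu 2152:Tue 2156:Sun✓ 2160:Fri 2164:Wed 2168:Mon 2172:Sat 2176:Thu 2180:Tue 2184:Sun✓ …(8 more)… 2224:Sun✓ 2228:Fri 2232:Wed 2236:Mon 2240:Sat 2244:Thu 2248:Tue 2252:Sun✓ 2256:Fri 2260:Wed 2264:Mon 2268:Sat 2272:Thu
Sunday: 2156, 2184, 2224, 2252 → 4.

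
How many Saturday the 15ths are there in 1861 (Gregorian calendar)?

1

Check the 15th of each month of 1861: Jan 15: Tue, Feb 15: Fri, Mar 15: Fri, Apr 15: Mon, May 15: Wed, Jun 15: Sat, Jul 15: Mon, Aug 15: Thu, Sep 15: Sun, Oct 15: Tue, Nov 15: Fri, Dec 15: Sun.
Saturday occurs in June — 1 month.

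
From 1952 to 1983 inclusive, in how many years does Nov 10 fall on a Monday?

5

Track Nov 10's weekday year by year (advancing +1, or +2 across a Feb 29):
  1952: Mon ✓  1953: Tue (+1)  1954: Wed (+1)  1955: Thu (+1)  1956: Sat (+2)
  1957: Sun (+1)  1958: Mon (+1) ✓  1959: Tue (+1)  1960: Thu (+2)  1961: Fri (+1)
  1962: Sat (+1)  1963: Sun (+1)  1964: Tue (+2)  1965: Wed (+1)  … (4 more years) …
  1970: Tue (+1)  1971: Wed (+1)  1972: Fri (+2)  1973: Sat (+1)  1974: Sun (+1)
  1975: Mon (+1) ✓  1976: Wed (+2)  1977: Thu (+1)  1978: Fri (+1)  1979: Sat (+1)
  1980: Mon (+2) ✓  1981: Tue (+1)  1982: Wed (+1)  1983: Thu (+1)
Monday years: 1952, 1958, 1969, 1975, 1980 — 5 in total.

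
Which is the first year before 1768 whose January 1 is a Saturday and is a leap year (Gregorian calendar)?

1752

Jan 1 advances by 2 weekdays after a leap year and by 1 after a common year.
1768: Jan 1 is Friday (leap).
1767: Thursday
1766: Wednesday
1765: Tuesday
1764: Sunday (leap)
1763: Saturday
1762: Friday
1761: Thursday
1760: Tuesday (leap)
1759: Monday
1758: Sunday
1757: Saturday
1756: Thursday (leap)
1755: Wednesday
1754: Tuesday
1753: Monday
1752: Saturday (leap)
1752 begins on a Saturday and is a leap year.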